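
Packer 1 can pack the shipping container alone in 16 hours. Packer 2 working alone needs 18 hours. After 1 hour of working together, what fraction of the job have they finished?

Combined rate: 1/16 + 1/18 = (9 + 8)/144 = 17/144 per hour.
In 1 hour they complete 1·17/144 = 17/144 of the job.

17/144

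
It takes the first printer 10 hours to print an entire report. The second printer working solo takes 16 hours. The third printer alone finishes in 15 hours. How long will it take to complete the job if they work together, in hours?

Combined rate: 1/10 + 1/16 + 1/15 = (24 + 15 + 16)/240 = 55/240 = 11/48 per hour.
Time = 1 ÷ (11/48) = 48/11 hours.

48/11 hours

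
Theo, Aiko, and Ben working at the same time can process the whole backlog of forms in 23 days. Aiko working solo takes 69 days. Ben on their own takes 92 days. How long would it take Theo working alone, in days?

276/5 days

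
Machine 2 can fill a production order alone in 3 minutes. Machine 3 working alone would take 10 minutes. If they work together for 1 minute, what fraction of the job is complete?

Combined rate: 1/3 + 1/10 = (10 + 3)/30 = 13/30 per minute.
In 1 minute they complete 1·13/30 = 13/30 of the job.

13/30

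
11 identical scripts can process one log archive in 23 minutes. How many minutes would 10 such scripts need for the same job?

Total work is 11·23 = 253 script-minutes.
With 10 scripts: 253/10 minutes.

253/10 minutes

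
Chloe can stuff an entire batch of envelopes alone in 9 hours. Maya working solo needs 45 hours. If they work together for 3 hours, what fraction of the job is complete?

2/5

Combined rate: 1/9 + 1/45 = (5 + 1)/45 = 6/45 = 2/15 per hour.
In 3 hours they complete 3·2/15 = 2/5 of the job.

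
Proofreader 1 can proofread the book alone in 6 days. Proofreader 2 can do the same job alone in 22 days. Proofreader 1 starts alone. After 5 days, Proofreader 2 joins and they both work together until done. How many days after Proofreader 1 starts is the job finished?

In the first 5 days Proofreader 1 alone does 5/6 of the job, leaving 1/6.
Once everyone is working, combined rate: 1/6 + 1/22 = (11 + 3)/66 = 14/66 = 7/33 per day.
Remaining 1/6 at 7/33 per day takes 11/14 days.
Total from the start = 5 + 11/14 = 81/14 days.

81/14 days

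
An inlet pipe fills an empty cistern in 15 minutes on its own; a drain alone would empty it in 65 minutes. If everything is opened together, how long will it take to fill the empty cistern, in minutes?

39/2 minutes

Net rate = 1/15 − 1/65 = (13 − 3)/195 = 10/195 = 2/39 per minute.
Filling time = 1 ÷ (2/39) = 39/2 minutes.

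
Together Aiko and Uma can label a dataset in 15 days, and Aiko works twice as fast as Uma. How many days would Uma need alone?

45 days

Let Uma's rate be r; then Aiko's rate is 2r, so together (2 + 1)r = 3r = 1/15.
Thus r = 1/45 per day.
Uma alone: 45 days; Aiko alone: 45/2 days.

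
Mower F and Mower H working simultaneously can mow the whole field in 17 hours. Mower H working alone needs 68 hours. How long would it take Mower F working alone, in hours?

Combined rate is 1/17 per hour.
Known contribution: 1/68 per hour.
So Mower F's rate is 1/17 − 1/68 = 3/68, meaning 68/3 hours alone.

68/3 hours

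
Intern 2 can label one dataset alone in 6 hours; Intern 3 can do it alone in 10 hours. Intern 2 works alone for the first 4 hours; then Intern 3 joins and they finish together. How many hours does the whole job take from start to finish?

21/4 hours

In 4 hours Intern 2 does 4/6 = 2/3 of the job, leaving 1/3.
Intern 2 and Intern 3 together work at 4/15 per hour, so finishing takes 1/3 ÷ 4/15 = 5/4 hours.
Total time = 4 + 5/4 = 21/4 hours.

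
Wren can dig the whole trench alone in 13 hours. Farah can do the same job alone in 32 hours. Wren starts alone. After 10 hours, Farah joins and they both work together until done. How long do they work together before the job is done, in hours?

32/15 hours

In the first 10 hours Wren alone does 10/13 of the job, leaving 3/13.
Once everyone is working, combined rate: 1/13 + 1/32 = (32 + 13)/416 = 45/416 per hour.
Remaining 3/13 at 45/416 per hour takes 32/15 hours.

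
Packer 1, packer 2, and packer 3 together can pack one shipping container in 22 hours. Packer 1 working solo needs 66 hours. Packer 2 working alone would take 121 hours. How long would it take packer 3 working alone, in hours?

Combined rate is 1/22 per hour.
Known contribution: 1/66 + 1/121 = (11 + 6)/726 = 17/726 per hour.
So packer 3's rate is 1/22 − 17/726 = 8/363, meaning 363/8 hours alone.

363/8 hours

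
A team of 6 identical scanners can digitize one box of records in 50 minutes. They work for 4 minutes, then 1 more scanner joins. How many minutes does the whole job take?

304/7 minutes

One scanner does 1/300 of the job per minute.
After 4 minutes with 6 scanners, 2/25 is done (23/25 left).
With 7 scanners the rate is 7/300, so the rest takes 23/25 ÷ 7/300 = 276/7 minutes.
Total = 4 + 276/7 = 304/7 minutes.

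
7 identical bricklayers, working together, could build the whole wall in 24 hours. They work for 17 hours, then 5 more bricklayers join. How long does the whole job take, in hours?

253/12 hours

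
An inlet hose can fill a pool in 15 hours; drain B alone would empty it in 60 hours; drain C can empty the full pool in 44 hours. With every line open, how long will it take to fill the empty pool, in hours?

Net rate = 1/15 − 1/60 − 1/44 = (44 − 11 − 15)/660 = 18/660 = 3/110 per hour.
Filling time = 1 ÷ (3/110) = 110/3 hours.

110/3 hours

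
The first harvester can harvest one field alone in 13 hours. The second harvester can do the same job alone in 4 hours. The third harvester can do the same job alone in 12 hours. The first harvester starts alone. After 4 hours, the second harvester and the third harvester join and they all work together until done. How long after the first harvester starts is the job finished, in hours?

91/16 hours

In the first 4 hours the first harvester alone does 4/13 of the job, leaving 9/13.
Once everyone is working, combined rate: 1/13 + 1/4 + 1/12 = (12 + 39 + 13)/156 = 64/156 = 16/39 per hour.
Remaining 9/13 at 16/39 per hour takes 27/16 hours.
Total from the start = 4 + 27/16 = 91/16 hours.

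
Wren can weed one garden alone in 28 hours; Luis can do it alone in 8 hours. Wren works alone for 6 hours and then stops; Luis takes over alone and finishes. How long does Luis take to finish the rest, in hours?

In 6 hours Wren does 6/28 = 3/14 of the job, leaving 11/14.
Luis works at 1/8 per hour, so finishing takes 11/14 ÷ 1/8 = 44/7 hours.

44/7 hours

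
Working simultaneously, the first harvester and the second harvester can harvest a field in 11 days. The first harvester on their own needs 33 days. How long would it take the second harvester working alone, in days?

33/2 days

Combined rate is 1/11 per day.
Known contribution: 1/33 per day.
So the second harvester's rate is 1/11 − 1/33 = 2/33, meaning 33/2 days alone.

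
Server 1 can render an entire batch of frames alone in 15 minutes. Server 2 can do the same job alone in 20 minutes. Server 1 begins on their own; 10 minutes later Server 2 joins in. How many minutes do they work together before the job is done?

In the first 10 minutes Server 1 alone does 10/15 = 2/3 of the job, leaving 1/3.
Once everyone is working, combined rate: 1/15 + 1/20 = (4 + 3)/60 = 7/60 per minute.
Remaining 1/3 at 7/60 per minute takes 20/7 minutes.

20/7 minutes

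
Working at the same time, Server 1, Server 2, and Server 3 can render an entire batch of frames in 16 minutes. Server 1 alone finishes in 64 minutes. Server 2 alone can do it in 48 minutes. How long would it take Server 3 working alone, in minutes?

192/5 minutes

Combined rate is 1/16 per minute.
Known contribution: 1/64 + 1/48 = (3 + 4)/192 = 7/192 per minute.
So Server 3's rate is 1/16 − 7/192 = 5/192, meaning 192/5 minutes alone.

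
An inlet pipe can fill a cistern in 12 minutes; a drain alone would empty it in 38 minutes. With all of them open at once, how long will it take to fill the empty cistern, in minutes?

228/13 minutes

Net rate = 1/12 − 1/38 = (19 − 6)/228 = 13/228 per minute.
Filling time = 1 ÷ (13/228) = 228/13 minutes.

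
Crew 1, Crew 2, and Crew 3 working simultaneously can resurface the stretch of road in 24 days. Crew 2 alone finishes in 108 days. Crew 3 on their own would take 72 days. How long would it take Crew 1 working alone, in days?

54 days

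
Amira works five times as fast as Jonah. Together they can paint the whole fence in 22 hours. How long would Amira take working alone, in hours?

132/5 hours

Let Jonah's rate be r; then Amira's rate is 5r, so together (5 + 1)r = 6r = 1/22.
Thus r = 1/132 per hour.
Jonah alone: 132 hours; Amira alone: 132/5 hours.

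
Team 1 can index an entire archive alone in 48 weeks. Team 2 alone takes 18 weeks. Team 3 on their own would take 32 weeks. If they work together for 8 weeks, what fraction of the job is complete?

Combined rate: 1/48 + 1/18 + 1/32 = (6 + 16 + 9)/288 = 31/288 per week.
In 8 weeks they complete 8·31/288 = 31/36 of the job.

31/36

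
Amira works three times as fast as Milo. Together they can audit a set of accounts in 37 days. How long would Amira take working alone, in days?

148/3 days

Let Milo's rate be r; then Amira's rate is 3r, so together (3 + 1)r = 4r = 1/37.
Thus r = 1/148 per day.
Milo alone: 148 days; Amira alone: 148/3 days.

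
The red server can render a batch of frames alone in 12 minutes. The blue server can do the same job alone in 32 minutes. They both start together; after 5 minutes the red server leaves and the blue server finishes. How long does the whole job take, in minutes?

In the first 5 minutes the combined rate is 11/96, so 55/96 of the job is done, leaving 41/96.
After the red server leaves the rate is 1/32 per minute; the remaining 41/96 takes 41/3 minutes.
Total = 5 + 41/3 = 56/3 minutes.

56/3 minutes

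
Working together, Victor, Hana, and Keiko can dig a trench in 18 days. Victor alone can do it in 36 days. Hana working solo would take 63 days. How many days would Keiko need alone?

84 days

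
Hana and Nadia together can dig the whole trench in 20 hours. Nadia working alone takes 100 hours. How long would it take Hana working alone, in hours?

Combined rate is 1/20 per hour.
Known contribution: 1/100 per hour.
So Hana's rate is 1/20 − 1/100 = 1/25, meaning 25 hours alone.

25 hours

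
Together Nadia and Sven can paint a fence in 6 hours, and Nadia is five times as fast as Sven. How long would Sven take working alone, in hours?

Let Sven's rate be r; then Nadia's rate is 5r, so together (5 + 1)r = 6r = 1/6.
Thus r = 1/36 per hour.
Sven alone: 36 hours; Nadia alone: 36/5 hours.

36 hours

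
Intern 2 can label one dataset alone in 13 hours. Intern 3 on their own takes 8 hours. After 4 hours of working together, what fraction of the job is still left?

5/26

Combined rate: 1/13 + 1/8 = (8 + 13)/104 = 21/104 per hour.
In 4 hours they complete 4·21/104 = 21/26 of the job.
So 5/26 remains.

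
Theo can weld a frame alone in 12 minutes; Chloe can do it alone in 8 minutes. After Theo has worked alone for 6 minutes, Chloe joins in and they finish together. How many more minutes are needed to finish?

12/5 minutes

In 6 minutes Theo does 6/12 = 1/2 of the job, leaving 1/2.
Theo and Chloe together work at 5/24 per minute, so finishing takes 1/2 ÷ 5/24 = 12/5 minutes.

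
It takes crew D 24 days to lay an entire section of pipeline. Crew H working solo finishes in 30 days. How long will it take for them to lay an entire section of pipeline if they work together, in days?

40/3 days

Combined rate: 1/24 + 1/30 = (5 + 4)/120 = 9/120 = 3/40 per day.
Time = 1 ÷ (3/40) = 40/3 days.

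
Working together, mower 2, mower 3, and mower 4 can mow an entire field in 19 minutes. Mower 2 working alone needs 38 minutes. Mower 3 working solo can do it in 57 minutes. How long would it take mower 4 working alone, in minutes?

Combined rate is 1/19 per minute.
Known contribution: 1/38 + 1/57 = (3 + 2)/114 = 5/114 per minute.
So mower 4's rate is 1/19 − 5/114 = 1/114, meaning 114 minutes alone.

114 minutes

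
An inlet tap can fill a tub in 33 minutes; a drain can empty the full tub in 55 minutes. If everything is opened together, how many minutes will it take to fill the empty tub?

Net rate = 1/33 − 1/55 = (5 − 3)/165 = 2/165 per minute.
Filling time = 1 ÷ (2/165) = 165/2 minutes.

165/2 minutes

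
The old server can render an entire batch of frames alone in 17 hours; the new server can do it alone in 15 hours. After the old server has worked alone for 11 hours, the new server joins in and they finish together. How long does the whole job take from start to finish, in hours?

221/16 hours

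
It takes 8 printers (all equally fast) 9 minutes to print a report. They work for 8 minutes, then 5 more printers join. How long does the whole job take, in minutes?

112/13 minutes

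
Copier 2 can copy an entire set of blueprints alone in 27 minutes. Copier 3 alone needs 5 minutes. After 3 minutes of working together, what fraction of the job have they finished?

32/45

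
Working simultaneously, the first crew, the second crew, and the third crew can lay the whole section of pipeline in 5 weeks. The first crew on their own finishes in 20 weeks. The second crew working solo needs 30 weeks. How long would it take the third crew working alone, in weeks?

Combined rate is 1/5 per week.
Known contribution: 1/20 + 1/30 = (3 + 2)/60 = 5/60 = 1/12 per week.
So the third crew's rate is 1/5 − 1/12 = 7/60, meaning 60/7 weeks alone.

60/7 weeks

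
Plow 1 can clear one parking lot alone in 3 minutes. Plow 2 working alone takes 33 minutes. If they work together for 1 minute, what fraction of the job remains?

7/11

Combined rate: 1/3 + 1/33 = (11 + 1)/33 = 12/33 = 4/11 per minute.
In 1 minute they complete 1·4/11 = 4/11 of the job.
So 7/11 remains.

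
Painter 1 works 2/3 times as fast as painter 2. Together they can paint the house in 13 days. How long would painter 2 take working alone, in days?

Let painter 2's rate be r; then painter 1's rate is (2/3)r, so together (2/3 + 1)r = (5/3)r = 1/13.
Thus r = 3/65 per day.
Painter 2 alone: 65/3 days; painter 1 alone: 65/2 days.

65/3 days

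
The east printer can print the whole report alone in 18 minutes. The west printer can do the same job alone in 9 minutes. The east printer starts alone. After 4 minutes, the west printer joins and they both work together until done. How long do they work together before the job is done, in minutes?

14/3 minutes

In the first 4 minutes the east printer alone does 4/18 = 2/9 of the job, leaving 7/9.
Once everyone is working, combined rate: 1/18 + 1/9 = (1 + 2)/18 = 3/18 = 1/6 per minute.
Remaining 7/9 at 1/6 per minute takes 14/3 minutes.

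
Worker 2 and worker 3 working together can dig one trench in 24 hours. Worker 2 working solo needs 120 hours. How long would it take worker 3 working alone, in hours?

Combined rate is 1/24 per hour.
Known contribution: 1/120 per hour.
So worker 3's rate is 1/24 − 1/120 = 1/30, meaning 30 hours alone.

30 hours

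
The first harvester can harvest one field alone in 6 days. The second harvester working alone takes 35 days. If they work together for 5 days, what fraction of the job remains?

1/42

Combined rate: 1/6 + 1/35 = (35 + 6)/210 = 41/210 per day.
In 5 days they complete 5·41/210 = 41/42 of the job.
So 1/42 remains.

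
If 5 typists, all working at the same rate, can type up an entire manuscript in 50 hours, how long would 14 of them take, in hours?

Total work is 5·50 = 250 typist-hours.
With 14 typists: 250/14 = 125/7 hours.

125/7 hours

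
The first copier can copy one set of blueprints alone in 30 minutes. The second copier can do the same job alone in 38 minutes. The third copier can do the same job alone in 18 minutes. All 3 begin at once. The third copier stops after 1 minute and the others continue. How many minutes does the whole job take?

95/6 minutes

In the first 1 minute the combined rate is 197/1710, so 197/1710 of the job is done, leaving 1513/1710.
After the third copier leaves the rate is 17/285 per minute; the remaining 1513/1710 takes 89/6 minutes.
Total = 1 + 89/6 = 95/6 minutes.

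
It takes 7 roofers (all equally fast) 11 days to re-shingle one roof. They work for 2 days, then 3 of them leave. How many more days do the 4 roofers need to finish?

One roofer does 1/77 of the job per day.
After 2 days with 7 roofers, 2/11 is done (9/11 left).
With 4 roofers the rate is 4/77, so the rest takes 9/11 ÷ 4/77 = 63/4 days.

63/4 days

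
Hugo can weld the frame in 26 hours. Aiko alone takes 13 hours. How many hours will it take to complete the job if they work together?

Combined rate: 1/26 + 1/13 = (1 + 2)/26 = 3/26 per hour.
Time = 1 ÷ (3/26) = 26/3 hours.

26/3 hours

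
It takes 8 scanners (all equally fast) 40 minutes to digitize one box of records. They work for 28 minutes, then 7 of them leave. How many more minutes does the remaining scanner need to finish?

One scanner does 1/320 of the job per minute.
After 28 minutes with 8 scanners, 7/10 is done (3/10 left).
With 1 scanner the rate is 1/320, so the rest takes 3/10 ÷ 1/320 = 96 minutes.

96 minutes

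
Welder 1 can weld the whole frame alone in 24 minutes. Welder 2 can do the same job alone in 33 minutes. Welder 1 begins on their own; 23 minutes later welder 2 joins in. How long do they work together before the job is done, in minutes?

11/19 minutes

In the first 23 minutes welder 1 alone does 23/24 of the job, leaving 1/24.
Once everyone is working, combined rate: 1/24 + 1/33 = (11 + 8)/264 = 19/264 per minute.
Remaining 1/24 at 19/264 per minute takes 11/19 minutes.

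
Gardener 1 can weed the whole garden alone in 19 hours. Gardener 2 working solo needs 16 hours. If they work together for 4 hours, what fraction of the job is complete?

35/76

Combined rate: 1/19 + 1/16 = (16 + 19)/304 = 35/304 per hour.
In 4 hours they complete 4·35/304 = 35/76 of the job.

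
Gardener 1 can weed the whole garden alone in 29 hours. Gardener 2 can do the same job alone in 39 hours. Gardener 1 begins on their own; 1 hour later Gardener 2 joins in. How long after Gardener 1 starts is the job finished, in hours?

In the first 1 hour Gardener 1 alone does 1/29 of the job, leaving 28/29.
Once everyone is working, combined rate: 1/29 + 1/39 = (39 + 29)/1131 = 68/1131 per hour.
Remaining 28/29 at 68/1131 per hour takes 273/17 hours.
Total from the start = 1 + 273/17 = 290/17 hours.

290/17 hours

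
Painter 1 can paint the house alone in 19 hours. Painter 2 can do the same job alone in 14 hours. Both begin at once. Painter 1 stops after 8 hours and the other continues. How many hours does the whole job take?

154/19 hours

In the first 8 hours the combined rate is 33/266, so 132/133 of the job is done, leaving 1/133.
After Painter 1 leaves the rate is 1/14 per hour; the remaining 1/133 takes 2/19 hours.
Total = 8 + 2/19 = 154/19 hours.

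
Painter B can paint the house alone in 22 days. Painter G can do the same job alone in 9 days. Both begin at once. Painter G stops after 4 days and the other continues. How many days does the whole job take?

110/9 days

In the first 4 days the combined rate is 31/198, so 62/99 of the job is done, leaving 37/99.
After Painter G leaves the rate is 1/22 per day; the remaining 37/99 takes 74/9 days.
Total = 4 + 74/9 = 110/9 days.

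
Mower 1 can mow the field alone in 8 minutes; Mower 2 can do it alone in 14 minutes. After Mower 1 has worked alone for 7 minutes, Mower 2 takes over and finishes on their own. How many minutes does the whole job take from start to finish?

In 7 minutes Mower 1 does 7/8 of the job, leaving 1/8.
Mower 2 works at 1/14 per minute, so finishing takes 1/8 ÷ 1/14 = 7/4 minutes.
Total time = 7 + 7/4 = 35/4 minutes.

35/4 minutes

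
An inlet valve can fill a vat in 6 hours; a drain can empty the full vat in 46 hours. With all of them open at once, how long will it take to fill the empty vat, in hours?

Net rate = 1/6 − 1/46 = (23 − 3)/138 = 20/138 = 10/69 per hour.
Filling time = 1 ÷ (10/69) = 69/10 hours.

69/10 hours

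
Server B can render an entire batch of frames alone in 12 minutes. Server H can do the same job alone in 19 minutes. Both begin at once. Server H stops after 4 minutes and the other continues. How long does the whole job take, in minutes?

180/19 minutes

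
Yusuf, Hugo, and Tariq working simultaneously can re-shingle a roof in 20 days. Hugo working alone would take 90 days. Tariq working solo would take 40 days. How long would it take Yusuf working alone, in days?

Combined rate is 1/20 per day.
Known contribution: 1/90 + 1/40 = (4 + 9)/360 = 13/360 per day.
So Yusuf's rate is 1/20 − 13/360 = 1/72, meaning 72 days alone.

72 days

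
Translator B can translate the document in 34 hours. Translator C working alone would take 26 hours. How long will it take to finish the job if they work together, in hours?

221/15 hours

With two workers the combined time is the product over the sum: 34·26/(34+26) = 884/60 = 221/15 hours.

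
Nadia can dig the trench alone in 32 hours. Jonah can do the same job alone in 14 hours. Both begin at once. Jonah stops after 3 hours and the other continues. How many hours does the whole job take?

In the first 3 hours the combined rate is 23/224, so 69/224 of the job is done, leaving 155/224.
After Jonah leaves the rate is 1/32 per hour; the remaining 155/224 takes 155/7 hours.
Total = 3 + 155/7 = 176/7 hours.

176/7 hours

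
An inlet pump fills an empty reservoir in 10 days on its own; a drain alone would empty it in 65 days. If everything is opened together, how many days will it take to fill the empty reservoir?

130/11 days

Net rate = 1/10 − 1/65 = (13 − 2)/130 = 11/130 per day.
Filling time = 1 ÷ (11/130) = 130/11 days.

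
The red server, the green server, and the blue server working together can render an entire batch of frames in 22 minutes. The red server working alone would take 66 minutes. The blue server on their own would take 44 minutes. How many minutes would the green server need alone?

Combined rate is 1/22 per minute.
Known contribution: 1/66 + 1/44 = (2 + 3)/132 = 5/132 per minute.
So the green server's rate is 1/22 − 5/132 = 1/132, meaning 132 minutes alone.

132 minutes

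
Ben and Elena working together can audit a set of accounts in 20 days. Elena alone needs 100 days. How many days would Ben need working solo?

Combined rate is 1/20 per day.
Known contribution: 1/100 per day.
So Ben's rate is 1/20 − 1/100 = 1/25, meaning 25 days alone.

25 days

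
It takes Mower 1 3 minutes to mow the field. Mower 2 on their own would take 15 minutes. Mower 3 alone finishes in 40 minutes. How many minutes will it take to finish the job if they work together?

Combined rate: 1/3 + 1/15 + 1/40 = (40 + 8 + 3)/120 = 51/120 = 17/40 per minute.
Time = 1 ÷ (17/40) = 40/17 minutes.

40/17 minutes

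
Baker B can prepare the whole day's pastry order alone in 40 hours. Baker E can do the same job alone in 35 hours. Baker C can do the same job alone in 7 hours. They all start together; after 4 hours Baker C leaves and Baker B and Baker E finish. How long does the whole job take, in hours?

In the first 4 hours the combined rate is 11/56, so 11/14 of the job is done, leaving 3/14.
After Baker C leaves the rate is 3/56 per hour; the remaining 3/14 takes 4 hours.
Total = 4 + 4 = 8 hours.

8 hours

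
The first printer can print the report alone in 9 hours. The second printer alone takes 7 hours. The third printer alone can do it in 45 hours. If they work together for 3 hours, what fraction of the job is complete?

29/35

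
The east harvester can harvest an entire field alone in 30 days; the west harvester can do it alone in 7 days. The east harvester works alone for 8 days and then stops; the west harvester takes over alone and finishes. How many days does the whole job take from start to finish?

197/15 days

In 8 days the east harvester does 8/30 = 4/15 of the job, leaving 11/15.
The west harvester works at 1/7 per day, so finishing takes 11/15 ÷ 1/7 = 77/15 days.
Total time = 8 + 77/15 = 197/15 days.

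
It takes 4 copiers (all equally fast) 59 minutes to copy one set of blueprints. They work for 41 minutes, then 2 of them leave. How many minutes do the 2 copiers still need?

36 minutes

One copier does 1/236 of the job per minute.
After 41 minutes with 4 copiers, 41/59 is done (18/59 left).
With 2 copiers the rate is 2/236 = 1/118, so the rest takes 18/59 ÷ 1/118 = 36 minutes.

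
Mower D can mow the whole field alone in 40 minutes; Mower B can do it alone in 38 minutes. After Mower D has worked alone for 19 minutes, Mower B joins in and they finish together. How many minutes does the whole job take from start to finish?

In 19 minutes Mower D does 19/40 of the job, leaving 21/40.
Mower D and Mower B together work at 39/760 per minute, so finishing takes 21/40 ÷ 39/760 = 133/13 minutes.
Total time = 19 + 133/13 = 380/13 minutes.

380/13 minutes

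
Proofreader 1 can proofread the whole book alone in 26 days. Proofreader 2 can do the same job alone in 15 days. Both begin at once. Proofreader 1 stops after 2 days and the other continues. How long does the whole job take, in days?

180/13 days

In the first 2 days the combined rate is 41/390, so 41/195 of the job is done, leaving 154/195.
After proofreader 1 leaves the rate is 1/15 per day; the remaining 154/195 takes 154/13 days.
Total = 2 + 154/13 = 180/13 days.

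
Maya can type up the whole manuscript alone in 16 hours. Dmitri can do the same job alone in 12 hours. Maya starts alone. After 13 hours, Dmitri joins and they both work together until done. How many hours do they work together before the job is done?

In the first 13 hours Maya alone does 13/16 of the job, leaving 3/16.
Once everyone is working, combined rate: 1/16 + 1/12 = (3 + 4)/48 = 7/48 per hour.
Remaining 3/16 at 7/48 per hour takes 9/7 hours.

9/7 hours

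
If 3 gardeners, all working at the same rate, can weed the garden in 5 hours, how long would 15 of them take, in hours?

Total work is 3·5 = 15 gardener-hours.
With 15 gardeners: 15/15 = 1 hours.

1 hour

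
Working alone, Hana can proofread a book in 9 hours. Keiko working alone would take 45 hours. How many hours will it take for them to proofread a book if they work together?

15/2 hours

Combined rate: 1/9 + 1/45 = (5 + 1)/45 = 6/45 = 2/15 per hour.
Time = 1 ÷ (2/15) = 15/2 hours.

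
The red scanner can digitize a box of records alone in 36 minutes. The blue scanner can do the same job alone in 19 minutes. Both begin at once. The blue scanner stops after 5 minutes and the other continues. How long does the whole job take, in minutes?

504/19 minutes

In the first 5 minutes the combined rate is 55/684, so 275/684 of the job is done, leaving 409/684.
After the blue scanner leaves the rate is 1/36 per minute; the remaining 409/684 takes 409/19 minutes.
Total = 5 + 409/19 = 504/19 minutes.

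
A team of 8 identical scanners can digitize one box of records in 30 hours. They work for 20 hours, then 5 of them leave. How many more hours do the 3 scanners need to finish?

One scanner does 1/240 of the job per hour.
After 20 hours with 8 scanners, 2/3 is done (1/3 left).
With 3 scanners the rate is 3/240 = 1/80, so the rest takes 1/3 ÷ 1/80 = 80/3 hours.

80/3 hours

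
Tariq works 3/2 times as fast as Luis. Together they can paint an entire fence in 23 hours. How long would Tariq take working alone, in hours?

Let Luis's rate be r; then Tariq's rate is (3/2)r, so together (3/2 + 1)r = (5/2)r = 1/23.
Thus r = 2/115 per hour.
Luis alone: 115/2 hours; Tariq alone: 115/3 hours.

115/3 hours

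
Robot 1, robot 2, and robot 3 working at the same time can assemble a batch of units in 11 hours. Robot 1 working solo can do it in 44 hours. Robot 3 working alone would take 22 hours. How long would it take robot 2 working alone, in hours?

44 hours

Combined rate is 1/11 per hour.
Known contribution: 1/44 + 1/22 = (1 + 2)/44 = 3/44 per hour.
So robot 2's rate is 1/11 − 3/44 = 1/44, meaning 44 hours alone.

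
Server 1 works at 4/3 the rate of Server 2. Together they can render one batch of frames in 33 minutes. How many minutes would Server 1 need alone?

Let Server 2's rate be r; then Server 1's rate is (4/3)r, so together (4/3 + 1)r = (7/3)r = 1/33.
Thus r = 1/77 per minute.
Server 2 alone: 77 minutes; Server 1 alone: 231/4 minutes.

231/4 minutes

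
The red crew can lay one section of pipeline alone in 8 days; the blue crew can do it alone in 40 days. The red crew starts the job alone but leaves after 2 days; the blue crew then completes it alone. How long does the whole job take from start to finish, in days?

32 days

In 2 days the red crew does 2/8 = 1/4 of the job, leaving 3/4.
The blue crew works at 1/40 per day, so finishing takes 3/4 ÷ 1/40 = 30 days.
Total time = 2 + 30 = 32 days.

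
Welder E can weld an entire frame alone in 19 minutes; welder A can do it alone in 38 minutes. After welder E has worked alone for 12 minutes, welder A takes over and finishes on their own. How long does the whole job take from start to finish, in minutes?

26 minutes

In 12 minutes welder E does 12/19 of the job, leaving 7/19.
Welder A works at 1/38 per minute, so finishing takes 7/19 ÷ 1/38 = 14 minutes.
Total time = 12 + 14 = 26 minutes.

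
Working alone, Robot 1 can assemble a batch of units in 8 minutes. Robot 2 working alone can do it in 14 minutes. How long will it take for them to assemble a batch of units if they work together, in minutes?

Combined rate: 1/8 + 1/14 = (7 + 4)/56 = 11/56 per minute.
Time = 1 ÷ (11/56) = 56/11 minutes.

56/11 minutes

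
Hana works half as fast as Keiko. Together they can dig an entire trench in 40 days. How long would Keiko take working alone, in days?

60 days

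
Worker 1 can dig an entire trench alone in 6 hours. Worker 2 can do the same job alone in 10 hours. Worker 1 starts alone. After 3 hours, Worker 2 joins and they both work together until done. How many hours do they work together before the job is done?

In the first 3 hours Worker 1 alone does 3/6 = 1/2 of the job, leaving 1/2.
Once everyone is working, combined rate: 1/6 + 1/10 = (5 + 3)/30 = 8/30 = 4/15 per hour.
Remaining 1/2 at 4/15 per hour takes 15/8 hours.

15/8 hours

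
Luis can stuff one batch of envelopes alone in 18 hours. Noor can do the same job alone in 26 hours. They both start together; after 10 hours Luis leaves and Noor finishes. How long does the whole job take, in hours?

In the first 10 hours the combined rate is 11/117, so 110/117 of the job is done, leaving 7/117.
After Luis leaves the rate is 1/26 per hour; the remaining 7/117 takes 14/9 hours.
Total = 10 + 14/9 = 104/9 hours.

104/9 hours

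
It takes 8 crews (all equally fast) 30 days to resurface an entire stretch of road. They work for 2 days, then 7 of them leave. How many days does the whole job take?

226 days

One crew does 1/240 of the job per day.
After 2 days with 8 crews, 1/15 is done (14/15 left).
With 1 crew the rate is 1/240, so the rest takes 14/15 ÷ 1/240 = 224 days.
Total = 2 + 224 = 226 days.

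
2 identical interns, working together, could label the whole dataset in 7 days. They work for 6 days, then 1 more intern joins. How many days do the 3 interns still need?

2/3 days

One intern does 1/14 of the job per day.
After 6 days with 2 interns, 6/7 is done (1/7 left).
With 3 interns the rate is 3/14, so the rest takes 1/7 ÷ 3/14 = 2/3 days.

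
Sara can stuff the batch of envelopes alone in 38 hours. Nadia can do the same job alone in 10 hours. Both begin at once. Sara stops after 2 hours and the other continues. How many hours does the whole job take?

In the first 2 hours the combined rate is 12/95, so 24/95 of the job is done, leaving 71/95.
After Sara leaves the rate is 1/10 per hour; the remaining 71/95 takes 142/19 hours.
Total = 2 + 142/19 = 180/19 hours.

180/19 hours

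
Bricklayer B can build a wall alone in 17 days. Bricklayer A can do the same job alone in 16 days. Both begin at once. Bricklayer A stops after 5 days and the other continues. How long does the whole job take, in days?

187/16 days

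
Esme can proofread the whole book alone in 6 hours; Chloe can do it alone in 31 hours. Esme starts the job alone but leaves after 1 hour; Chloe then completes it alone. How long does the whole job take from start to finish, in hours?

161/6 hours

In 1 hour Esme does 1/6 of the job, leaving 5/6.
Chloe works at 1/31 per hour, so finishing takes 5/6 ÷ 1/31 = 155/6 hours.
Total time = 1 + 155/6 = 161/6 hours.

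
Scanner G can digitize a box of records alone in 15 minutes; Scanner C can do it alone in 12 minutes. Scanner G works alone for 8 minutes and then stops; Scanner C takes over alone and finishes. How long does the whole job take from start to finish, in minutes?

68/5 minutes

In 8 minutes Scanner G does 8/15 of the job, leaving 7/15.
Scanner C works at 1/12 per minute, so finishing takes 7/15 ÷ 1/12 = 28/5 minutes.
Total time = 8 + 28/5 = 68/5 minutes.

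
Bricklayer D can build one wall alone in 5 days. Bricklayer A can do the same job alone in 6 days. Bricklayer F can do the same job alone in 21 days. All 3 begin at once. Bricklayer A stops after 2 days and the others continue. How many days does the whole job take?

In the first 2 days the combined rate is 29/70, so 29/35 of the job is done, leaving 6/35.
After bricklayer A leaves the rate is 26/105 per day; the remaining 6/35 takes 9/13 days.
Total = 2 + 9/13 = 35/13 days.

35/13 days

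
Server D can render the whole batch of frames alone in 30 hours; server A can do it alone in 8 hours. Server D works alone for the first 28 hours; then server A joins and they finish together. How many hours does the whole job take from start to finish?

540/19 hours

In 28 hours server D does 28/30 = 14/15 of the job, leaving 1/15.
Server D and server A together work at 19/120 per hour, so finishing takes 1/15 ÷ 19/120 = 8/19 hours.
Total time = 28 + 8/19 = 540/19 hours.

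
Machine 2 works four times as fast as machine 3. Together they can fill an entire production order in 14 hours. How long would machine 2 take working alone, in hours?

35/2 hours

Let machine 3's rate be r; then machine 2's rate is 4r, so together (4 + 1)r = 5r = 1/14.
Thus r = 1/70 per hour.
Machine 3 alone: 70 hours; machine 2 alone: 35/2 hours.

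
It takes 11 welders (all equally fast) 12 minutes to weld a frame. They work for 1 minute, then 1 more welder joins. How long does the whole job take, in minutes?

133/12 minutes

One welder does 1/132 of the job per minute.
After 1 minute with 11 welders, 1/12 is done (11/12 left).
With 12 welders the rate is 12/132 = 1/11, so the rest takes 11/12 ÷ 1/11 = 121/12 minutes.
Total = 1 + 121/12 = 133/12 minutes.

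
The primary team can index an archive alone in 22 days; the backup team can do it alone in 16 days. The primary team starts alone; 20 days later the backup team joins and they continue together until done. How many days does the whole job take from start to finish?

In 20 days the primary team does 20/22 = 10/11 of the job, leaving 1/11.
The primary team and the backup team together work at 19/176 per day, so finishing takes 1/11 ÷ 19/176 = 16/19 days.
Total time = 20 + 16/19 = 396/19 days.

396/19 days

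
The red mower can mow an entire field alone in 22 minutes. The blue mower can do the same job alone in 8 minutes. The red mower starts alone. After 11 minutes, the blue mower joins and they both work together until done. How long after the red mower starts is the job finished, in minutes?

209/15 minutes

In the first 11 minutes the red mower alone does 11/22 = 1/2 of the job, leaving 1/2.
Once everyone is working, combined rate: 1/22 + 1/8 = (4 + 11)/88 = 15/88 per minute.
Remaining 1/2 at 15/88 per minute takes 44/15 minutes.
Total from the start = 11 + 44/15 = 209/15 minutes.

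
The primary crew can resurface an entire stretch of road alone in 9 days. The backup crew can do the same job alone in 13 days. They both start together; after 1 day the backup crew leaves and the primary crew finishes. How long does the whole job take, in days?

108/13 days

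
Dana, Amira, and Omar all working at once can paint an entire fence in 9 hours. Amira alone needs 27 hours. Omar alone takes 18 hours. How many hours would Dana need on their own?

Combined rate is 1/9 per hour.
Known contribution: 1/27 + 1/18 = (2 + 3)/54 = 5/54 per hour.
So Dana's rate is 1/9 − 5/54 = 1/54, meaning 54 hours alone.

54 hours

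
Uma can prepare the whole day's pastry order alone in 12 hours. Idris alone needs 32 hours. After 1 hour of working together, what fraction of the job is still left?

Combined rate: 1/12 + 1/32 = (8 + 3)/96 = 11/96 per hour.
In 1 hour they complete 1·11/96 = 11/96 of the job.
So 85/96 remains.

85/96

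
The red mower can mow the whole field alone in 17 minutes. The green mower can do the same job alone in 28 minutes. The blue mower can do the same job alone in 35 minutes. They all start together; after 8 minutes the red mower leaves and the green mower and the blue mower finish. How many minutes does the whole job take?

140/17 minutes

In the first 8 minutes the combined rate is 293/2380, so 586/595 of the job is done, leaving 9/595.
After the red mower leaves the rate is 9/140 per minute; the remaining 9/595 takes 4/17 minutes.
Total = 8 + 4/17 = 140/17 minutes.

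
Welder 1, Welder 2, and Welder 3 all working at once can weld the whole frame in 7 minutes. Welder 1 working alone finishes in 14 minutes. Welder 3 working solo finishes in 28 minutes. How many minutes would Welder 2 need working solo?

Combined rate is 1/7 per minute.
Known contribution: 1/14 + 1/28 = (2 + 1)/28 = 3/28 per minute.
So Welder 2's rate is 1/7 − 3/28 = 1/28, meaning 28 minutes alone.

28 minutes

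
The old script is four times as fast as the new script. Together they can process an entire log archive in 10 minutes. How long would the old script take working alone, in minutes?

25/2 minutes

Let the new script's rate be r; then the old script's rate is 4r, so together (4 + 1)r = 5r = 1/10.
Thus r = 1/50 per minute.
The new script alone: 50 minutes; the old script alone: 25/2 minutes.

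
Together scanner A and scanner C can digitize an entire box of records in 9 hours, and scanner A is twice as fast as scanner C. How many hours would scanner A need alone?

27/2 hours

Let scanner C's rate be r; then scanner A's rate is 2r, so together (2 + 1)r = 3r = 1/9.
Thus r = 1/27 per hour.
Scanner C alone: 27 hours; scanner A alone: 27/2 hours.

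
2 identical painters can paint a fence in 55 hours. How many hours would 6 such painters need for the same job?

Total work is 2·55 = 110 painter-hours.
With 6 painters: 110/6 = 55/3 hours.

55/3 hours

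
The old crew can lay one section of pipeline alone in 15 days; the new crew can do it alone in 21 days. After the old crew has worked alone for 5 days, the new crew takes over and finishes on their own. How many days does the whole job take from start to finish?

19 days

In 5 days the old crew does 5/15 = 1/3 of the job, leaving 2/3.
The new crew works at 1/21 per day, so finishing takes 2/3 ÷ 1/21 = 14 days.
Total time = 5 + 14 = 19 days.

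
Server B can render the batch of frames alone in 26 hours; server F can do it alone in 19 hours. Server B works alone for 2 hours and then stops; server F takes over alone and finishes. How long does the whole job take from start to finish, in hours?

In 2 hours server B does 2/26 = 1/13 of the job, leaving 12/13.
Server F works at 1/19 per hour, so finishing takes 12/13 ÷ 1/19 = 228/13 hours.
Total time = 2 + 228/13 = 254/13 hours.

254/13 hours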